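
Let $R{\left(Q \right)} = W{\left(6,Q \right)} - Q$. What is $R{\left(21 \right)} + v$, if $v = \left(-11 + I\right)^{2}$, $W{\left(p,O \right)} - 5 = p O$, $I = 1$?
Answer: $210$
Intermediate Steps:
$W{\left(p,O \right)} = 5 + O p$ ($W{\left(p,O \right)} = 5 + p O = 5 + O p$)
$R{\left(Q \right)} = 5 + 5 Q$ ($R{\left(Q \right)} = \left(5 + Q 6\right) - Q = \left(5 + 6 Q\right) - Q = 5 + 5 Q$)
$v = 100$ ($v = \left(-11 + 1\right)^{2} = \left(-10\right)^{2} = 100$)
$R{\left(21 \right)} + v = \left(5 + 5 \cdot 21\right) + 100 = \left(5 + 105\right) + 100 = 110 + 100 = 210$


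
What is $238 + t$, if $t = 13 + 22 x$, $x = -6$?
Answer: $119$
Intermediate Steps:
$t = -119$ ($t = 13 + 22 \left(-6\right) = 13 - 132 = -119$)
$238 + t = 238 - 119 = 119$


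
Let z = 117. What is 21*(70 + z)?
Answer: 3927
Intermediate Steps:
21*(70 + z) = 21*(70 + 117) = 21*187 = 3927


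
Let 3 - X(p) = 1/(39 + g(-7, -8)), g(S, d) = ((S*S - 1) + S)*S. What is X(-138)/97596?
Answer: 745/24203808 ≈ 3.0780e-5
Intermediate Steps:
g(S, d) = S*(-1 + S + S²) (g(S, d) = ((S² - 1) + S)*S = ((-1 + S²) + S)*S = (-1 + S + S²)*S = S*(-1 + S + S²))
X(p) = 745/248 (X(p) = 3 - 1/(39 - 7*(-1 - 7 + (-7)²)) = 3 - 1/(39 - 7*(-1 - 7 + 49)) = 3 - 1/(39 - 7*41) = 3 - 1/(39 - 287) = 3 - 1/(-248) = 3 - 1*(-1/248) = 3 + 1/248 = 745/248)
X(-138)/97596 = (745/248)/97596 = (745/248)*(1/97596) = 745/24203808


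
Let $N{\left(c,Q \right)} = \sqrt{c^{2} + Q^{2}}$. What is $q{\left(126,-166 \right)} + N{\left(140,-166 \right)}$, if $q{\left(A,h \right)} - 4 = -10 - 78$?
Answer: $-84 + 2 \sqrt{11789} \approx 133.15$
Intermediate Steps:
$q{\left(A,h \right)} = -84$ ($q{\left(A,h \right)} = 4 - 88 = -84$)
$N{\left(c,Q \right)} = \sqrt{Q^{2} + c^{2}}$
$q{\left(126,-166 \right)} + N{\left(140,-166 \right)} = -84 + \sqrt{\left(-166\right)^{2} + 140^{2}} = -84 + \sqrt{27556 + 19600} = -84 + \sqrt{47156} = -84 + 2 \sqrt{11789}$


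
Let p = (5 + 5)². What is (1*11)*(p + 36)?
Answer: 1496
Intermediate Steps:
p = 100 (p = 10² = 100)
(1*11)*(p + 36) = (1*11)*(100 + 36) = 11*136 = 1496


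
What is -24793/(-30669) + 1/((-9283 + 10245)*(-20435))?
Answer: 487392416041/602905616430 ≈ 0.80841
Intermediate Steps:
-24793/(-30669) + 1/((-9283 + 10245)*(-20435)) = -24793*(-1/30669) - 1/20435/962 = 24793/30669 + (1/962)*(-1/20435) = 24793/30669 - 1/19658470 = 487392416041/602905616430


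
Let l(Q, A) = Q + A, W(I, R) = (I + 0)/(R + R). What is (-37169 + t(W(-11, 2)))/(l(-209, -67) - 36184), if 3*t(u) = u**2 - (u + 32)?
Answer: 1784459/1750080 ≈ 1.0196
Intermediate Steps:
W(I, R) = I/(2*R) (W(I, R) = I/((2*R)) = I*(1/(2*R)) = I/(2*R))
l(Q, A) = A + Q
t(u) = -32/3 - u/3 + u**2/3 (t(u) = (u**2 - (u + 32))/3 = (u**2 - (32 + u))/3 = (u**2 + (-32 - u))/3 = (-32 + u**2 - u)/3 = -32/3 - u/3 + u**2/3)
(-37169 + t(W(-11, 2)))/(l(-209, -67) - 36184) = (-37169 + (-32/3 - (-11)/(6*2) + ((1/2)*(-11)/2)**2/3))/((-67 - 209) - 36184) = (-37169 + (-32/3 - (-11)/(6*2) + ((1/2)*(-11)*(1/2))**2/3))/(-276 - 36184) = (-37169 + (-32/3 - 1/3*(-11/4) + (-11/4)**2/3))/(-36460) = (-37169 + (-32/3 + 11/12 + (1/3)*(121/16)))*(-1/36460) = (-37169 + (-32/3 + 11/12 + 121/48))*(-1/36460) = (-37169 - 347/48)*(-1/36460) = -1784459/48*(-1/36460) = 1784459/1750080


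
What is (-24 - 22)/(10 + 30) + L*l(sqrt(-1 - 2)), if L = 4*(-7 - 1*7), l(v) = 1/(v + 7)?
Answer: (-23*sqrt(3) + 1281*I)/(20*(sqrt(3) - 7*I)) ≈ -8.6885 + 1.8653*I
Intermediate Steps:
l(v) = 1/(7 + v)
L = -56 (L = 4*(-7 - 7) = 4*(-14) = -56)
(-24 - 22)/(10 + 30) + L*l(sqrt(-1 - 2)) = (-24 - 22)/(10 + 30) - 56/(7 + sqrt(-1 - 2)) = -46/40 - 56/(7 + sqrt(-3)) = -46*1/40 - 56/(7 + I*sqrt(3)) = -23/20 - 56/(7 + I*sqrt(3))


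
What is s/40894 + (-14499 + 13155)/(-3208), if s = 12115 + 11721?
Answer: 8214214/8199247 ≈ 1.0018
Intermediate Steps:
s = 23836
s/40894 + (-14499 + 13155)/(-3208) = 23836/40894 + (-14499 + 13155)/(-3208) = 23836*(1/40894) - 1344*(-1/3208) = 11918/20447 + 168/401 = 8214214/8199247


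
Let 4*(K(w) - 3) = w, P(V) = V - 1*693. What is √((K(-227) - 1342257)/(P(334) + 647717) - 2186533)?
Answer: I*√3665265830290935642/1294716 ≈ 1478.7*I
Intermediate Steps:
P(V) = -693 + V (P(V) = V - 693 = -693 + V)
K(w) = 3 + w/4
√((K(-227) - 1342257)/(P(334) + 647717) - 2186533) = √(((3 + (¼)*(-227)) - 1342257)/((-693 + 334) + 647717) - 2186533) = √(((3 - 227/4) - 1342257)/(-359 + 647717) - 2186533) = √((-215/4 - 1342257)/647358 - 2186533) = √(-5369243/4*1/647358 - 2186533) = √(-5369243/2589432 - 2186533) = √(-5661883888499/2589432) = I*√3665265830290935642/1294716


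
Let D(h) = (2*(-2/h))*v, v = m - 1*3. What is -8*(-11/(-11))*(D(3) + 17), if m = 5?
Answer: -344/3 ≈ -114.67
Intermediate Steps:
v = 2 (v = 5 - 1*3 = 5 - 3 = 2)
D(h) = -8/h (D(h) = (2*(-2/h))*2 = -4/h*2 = -8/h)
-8*(-11/(-11))*(D(3) + 17) = -8*(-11/(-11))*(-8/3 + 17) = -8*(-11*(-1/11))*(-8*⅓ + 17) = -8*(-8/3 + 17) = -8*43/3 = -344/3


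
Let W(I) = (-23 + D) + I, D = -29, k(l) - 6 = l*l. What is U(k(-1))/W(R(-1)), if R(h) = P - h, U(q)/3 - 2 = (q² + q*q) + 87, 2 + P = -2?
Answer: -51/5 ≈ -10.200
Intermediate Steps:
k(l) = 6 + l² (k(l) = 6 + l*l = 6 + l²)
P = -4 (P = -2 - 2 = -4)
U(q) = 267 + 6*q² (U(q) = 6 + 3*((q² + q*q) + 87) = 6 + 3*((q² + q²) + 87) = 6 + 3*(2*q² + 87) = 6 + 3*(87 + 2*q²) = 6 + (261 + 6*q²) = 267 + 6*q²)
R(h) = -4 - h
W(I) = -52 + I (W(I) = (-23 - 29) + I = -52 + I)
U(k(-1))/W(R(-1)) = (267 + 6*(6 + (-1)²)²)/(-52 + (-4 - 1*(-1))) = (267 + 6*(6 + 1)²)/(-52 + (-4 + 1)) = (267 + 6*7²)/(-52 - 3) = (267 + 6*49)/(-55) = (267 + 294)*(-1/55) = 561*(-1/55) = -51/5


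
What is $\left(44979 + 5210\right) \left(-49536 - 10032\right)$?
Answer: $-2989658352$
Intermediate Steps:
$\left(44979 + 5210\right) \left(-49536 - 10032\right) = 50189 \left(-59568\right) = -2989658352$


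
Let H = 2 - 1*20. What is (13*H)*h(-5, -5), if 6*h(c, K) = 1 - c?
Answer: -234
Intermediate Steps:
H = -18 (H = 2 - 20 = -18)
h(c, K) = ⅙ - c/6 (h(c, K) = (1 - c)/6 = ⅙ - c/6)
(13*H)*h(-5, -5) = (13*(-18))*(⅙ - ⅙*(-5)) = -234*(⅙ + ⅚) = -234*1 = -234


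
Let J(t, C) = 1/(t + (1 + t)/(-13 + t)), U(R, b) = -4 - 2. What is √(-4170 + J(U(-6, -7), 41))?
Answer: I*√49545841/109 ≈ 64.577*I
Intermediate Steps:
U(R, b) = -6
J(t, C) = 1/(t + (1 + t)/(-13 + t))
√(-4170 + J(U(-6, -7), 41)) = √(-4170 + (-13 - 6)/(1 + (-6)² - 12*(-6))) = √(-4170 - 19/(1 + 36 + 72)) = √(-4170 - 19/109) = √(-454549/109) = I*√49545841/109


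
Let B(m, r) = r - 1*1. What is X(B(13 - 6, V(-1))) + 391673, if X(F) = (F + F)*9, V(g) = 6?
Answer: 391763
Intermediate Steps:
B(m, r) = -1 + r (B(m, r) = r - 1 = -1 + r)
X(F) = 18*F (X(F) = (2*F)*9 = 18*F)
X(B(13 - 6, V(-1))) + 391673 = 18*(-1 + 6) + 391673 = 18*5 + 391673 = 90 + 391673 = 391763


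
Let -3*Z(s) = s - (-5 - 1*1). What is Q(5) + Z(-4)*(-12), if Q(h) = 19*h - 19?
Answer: 84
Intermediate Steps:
Q(h) = -19 + 19*h
Z(s) = -2 - s/3 (Z(s) = -(s - (-5 - 1*1))/3 = -(s - (-5 - 1))/3 = -(s - 1*(-6))/3 = -(s + 6)/3 = -(6 + s)/3 = -2 - s/3)
Q(5) + Z(-4)*(-12) = (-19 + 19*5) + (-2 - 1/3*(-4))*(-12) = (-19 + 95) + (-2 + 4/3)*(-12) = 76 - 2/3*(-12) = 76 + 8 = 84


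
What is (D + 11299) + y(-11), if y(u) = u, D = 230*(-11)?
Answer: 8758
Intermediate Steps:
D = -2530
(D + 11299) + y(-11) = (-2530 + 11299) - 11 = 8769 - 11 = 8758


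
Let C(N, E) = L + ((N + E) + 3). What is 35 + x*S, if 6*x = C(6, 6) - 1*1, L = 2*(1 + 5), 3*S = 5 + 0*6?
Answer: 380/9 ≈ 42.222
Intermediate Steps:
S = 5/3 (S = (5 + 0*6)/3 = (5 + 0)/3 = (1/3)*5 = 5/3 ≈ 1.6667)
L = 12 (L = 2*6 = 12)
C(N, E) = 15 + E + N (C(N, E) = 12 + ((N + E) + 3) = 12 + ((E + N) + 3) = 12 + (3 + E + N) = 15 + E + N)
x = 13/3 (x = ((15 + 6 + 6) - 1*1)/6 = (27 - 1)/6 = (1/6)*26 = 13/3 ≈ 4.3333)
35 + x*S = 35 + (13/3)*(5/3) = 35 + 65/9 = 380/9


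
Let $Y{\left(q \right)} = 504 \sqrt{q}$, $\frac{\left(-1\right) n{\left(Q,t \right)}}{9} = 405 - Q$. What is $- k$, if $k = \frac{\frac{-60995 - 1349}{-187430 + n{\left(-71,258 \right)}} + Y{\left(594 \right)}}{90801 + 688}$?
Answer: $- \frac{31172}{8769861073} - \frac{1512 \sqrt{66}}{91489} \approx -0.13427$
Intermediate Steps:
$n{\left(Q,t \right)} = -3645 + 9 Q$ ($n{\left(Q,t \right)} = - 9 \left(405 - Q\right) = -3645 + 9 Q$)
$k = \frac{31172}{8769861073} + \frac{1512 \sqrt{66}}{91489}$ ($k = \frac{\frac{-60995 - 1349}{-187430 + \left(-3645 + 9 \left(-71\right)\right)} + 504 \sqrt{594}}{90801 + 688} = \frac{- \frac{62344}{-187430 - 4284} + 504 \cdot 3 \sqrt{66}}{91489} = \left(- \frac{62344}{-187430 - 4284} + 1512 \sqrt{66}\right) \frac{1}{91489} = \left(- \frac{62344}{-191714} + 1512 \sqrt{66}\right) \frac{1}{91489} = \left(\left(-62344\right) \left(- \frac{1}{191714}\right) + 1512 \sqrt{66}\right) \frac{1}{91489} = \left(\frac{31172}{95857} + 1512 \sqrt{66}\right) \frac{1}{91489} = \frac{31172}{8769861073} + \frac{1512 \sqrt{66}}{91489} \approx 0.13427$)
$- k = - (\frac{31172}{8769861073} + \frac{1512 \sqrt{66}}{91489}) = - \frac{31172}{8769861073} - \frac{1512 \sqrt{66}}{91489}$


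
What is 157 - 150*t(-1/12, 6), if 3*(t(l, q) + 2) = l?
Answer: 2767/6 ≈ 461.17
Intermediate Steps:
t(l, q) = -2 + l/3
157 - 150*t(-1/12, 6) = 157 - 150*(-2 + (-1/12)/3) = 157 - 150*(-2 + (-1*1/12)/3) = 157 - 150*(-2 + (⅓)*(-1/12)) = 157 - 150*(-2 - 1/36) = 157 - 150*(-73/36) = 157 + 1825/6 = 2767/6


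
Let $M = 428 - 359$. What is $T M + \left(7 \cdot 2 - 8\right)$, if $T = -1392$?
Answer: $-96042$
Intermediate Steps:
$M = 69$ ($M = 428 - 359 = 69$)
$T M + \left(7 \cdot 2 - 8\right) = \left(-1392\right) 69 + \left(7 \cdot 2 - 8\right) = -96048 + \left(14 - 8\right) = -96048 + 6 = -96042$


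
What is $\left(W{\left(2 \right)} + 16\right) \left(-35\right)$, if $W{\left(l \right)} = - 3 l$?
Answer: $-350$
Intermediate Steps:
$\left(W{\left(2 \right)} + 16\right) \left(-35\right) = \left(\left(-3\right) 2 + 16\right) \left(-35\right) = \left(-6 + 16\right) \left(-35\right) = 10 \left(-35\right) = -350$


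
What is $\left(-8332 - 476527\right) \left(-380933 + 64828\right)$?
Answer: $153266354195$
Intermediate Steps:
$\left(-8332 - 476527\right) \left(-380933 + 64828\right) = \left(-484859\right) \left(-316105\right) = 153266354195$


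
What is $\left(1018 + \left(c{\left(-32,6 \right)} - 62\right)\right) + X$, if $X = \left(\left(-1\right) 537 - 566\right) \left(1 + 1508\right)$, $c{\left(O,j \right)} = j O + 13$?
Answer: $-1663650$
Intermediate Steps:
$c{\left(O,j \right)} = 13 + O j$ ($c{\left(O,j \right)} = O j + 13 = 13 + O j$)
$X = -1664427$ ($X = \left(-537 - 566\right) 1509 = \left(-1103\right) 1509 = -1664427$)
$\left(1018 + \left(c{\left(-32,6 \right)} - 62\right)\right) + X = \left(1018 + \left(\left(13 - 192\right) - 62\right)\right) - 1664427 = \left(1018 - 241\right) - 1664427 = 777 - 1664427 = -1663650$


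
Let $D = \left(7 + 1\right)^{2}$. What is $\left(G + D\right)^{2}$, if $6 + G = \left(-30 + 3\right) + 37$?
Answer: $4624$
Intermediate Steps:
$G = 4$ ($G = -6 + \left(\left(-30 + 3\right) + 37\right) = -6 + \left(-27 + 37\right) = -6 + 10 = 4$)
$D = 64$ ($D = 8^{2} = 64$)
$\left(G + D\right)^{2} = \left(4 + 64\right)^{2} = 68^{2} = 4624$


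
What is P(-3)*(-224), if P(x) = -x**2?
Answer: 2016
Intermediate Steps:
P(-3)*(-224) = -1*(-3)**2*(-224) = -1*9*(-224) = -9*(-224) = 2016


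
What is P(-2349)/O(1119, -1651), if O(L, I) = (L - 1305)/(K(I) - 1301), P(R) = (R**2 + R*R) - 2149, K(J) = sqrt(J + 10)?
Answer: 14354522353/186 - 11033453*I*sqrt(1641)/186 ≈ 7.7175e+7 - 2.403e+6*I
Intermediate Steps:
K(J) = sqrt(10 + J)
P(R) = -2149 + 2*R**2 (P(R) = (R**2 + R**2) - 2149 = 2*R**2 - 2149 = -2149 + 2*R**2)
O(L, I) = (-1305 + L)/(-1301 + sqrt(10 + I)) (O(L, I) = (L - 1305)/(sqrt(10 + I) - 1301) = (-1305 + L)/(-1301 + sqrt(10 + I)))
P(-2349)/O(1119, -1651) = (-2149 + 2*(-2349)**2)/(((-1305 + 1119)/(-1301 + sqrt(10 - 1651)))) = (-2149 + 2*5517801)/((-186/(-1301 + sqrt(-1641)))) = (-2149 + 11035602)/((-186/(-1301 + I*sqrt(1641)))) = 11033453/((-186/(-1301 + I*sqrt(1641)))) = 11033453*(1301/186 - I*sqrt(1641)/186) = 14354522353/186 - 11033453*I*sqrt(1641)/186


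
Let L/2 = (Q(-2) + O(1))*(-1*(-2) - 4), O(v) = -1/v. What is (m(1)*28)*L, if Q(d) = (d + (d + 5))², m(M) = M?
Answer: 0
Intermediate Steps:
Q(d) = (5 + 2*d)² (Q(d) = (d + (5 + d))² = (5 + 2*d)²)
L = 0 (L = 2*(((5 + 2*(-2))² - 1/1)*(-1*(-2) - 4)) = 2*(((5 - 4)² - 1*1)*(2 - 4)) = 2*((1² - 1)*(-2)) = 2*((1 - 1)*(-2)) = 2*(0*(-2)) = 2*0 = 0)
(m(1)*28)*L = (1*28)*0 = 28*0 = 0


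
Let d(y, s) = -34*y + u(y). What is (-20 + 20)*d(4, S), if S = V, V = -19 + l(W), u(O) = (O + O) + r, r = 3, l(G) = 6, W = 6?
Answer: 0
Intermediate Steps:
u(O) = 3 + 2*O (u(O) = (O + O) + 3 = 2*O + 3 = 3 + 2*O)
V = -13 (V = -19 + 6 = -13)
S = -13
d(y, s) = 3 - 32*y (d(y, s) = -34*y + (3 + 2*y) = 3 - 32*y)
(-20 + 20)*d(4, S) = (-20 + 20)*(3 - 32*4) = 0*(3 - 128) = 0*(-125) = 0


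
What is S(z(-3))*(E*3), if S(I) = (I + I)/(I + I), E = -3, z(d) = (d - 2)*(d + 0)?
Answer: -9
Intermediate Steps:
z(d) = d*(-2 + d) (z(d) = (-2 + d)*d = d*(-2 + d))
S(I) = 1 (S(I) = (2*I)/((2*I)) = (2*I)*(1/(2*I)) = 1)
S(z(-3))*(E*3) = 1*(-3*3) = 1*(-9) = -9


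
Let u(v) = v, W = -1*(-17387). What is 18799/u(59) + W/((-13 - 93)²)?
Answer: 212251397/662924 ≈ 320.17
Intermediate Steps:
W = 17387
18799/u(59) + W/((-13 - 93)²) = 18799/59 + 17387/((-13 - 93)²) = 18799*(1/59) + 17387/((-106)²) = 18799/59 + 17387/11236 = 212251397/662924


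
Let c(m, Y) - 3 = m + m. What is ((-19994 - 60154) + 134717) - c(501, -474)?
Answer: 53564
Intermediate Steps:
c(m, Y) = 3 + 2*m (c(m, Y) = 3 + (m + m) = 3 + 2*m)
((-19994 - 60154) + 134717) - c(501, -474) = ((-19994 - 60154) + 134717) - (3 + 2*501) = (-80148 + 134717) - (3 + 1002) = 54569 - 1*1005 = 54569 - 1005 = 53564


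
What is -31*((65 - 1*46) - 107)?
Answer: 2728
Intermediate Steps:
-31*((65 - 1*46) - 107) = -31*((65 - 46) - 107) = -31*(19 - 107) = -31*(-88) = 2728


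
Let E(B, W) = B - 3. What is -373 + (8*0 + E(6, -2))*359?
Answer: 704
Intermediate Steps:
E(B, W) = -3 + B
-373 + (8*0 + E(6, -2))*359 = -373 + (8*0 + (-3 + 6))*359 = -373 + (0 + 3)*359 = -373 + 3*359 = -373 + 1077 = 704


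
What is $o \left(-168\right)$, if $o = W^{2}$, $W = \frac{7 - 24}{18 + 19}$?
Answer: $- \frac{48552}{1369} \approx -35.465$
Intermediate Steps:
$W = - \frac{17}{37} \approx -0.45946$
$o = \frac{289}{1369}$ ($o = \left(- \frac{17}{37}\right)^{2} = \frac{289}{1369} \approx 0.2111$)
$o \left(-168\right) = \frac{289}{1369} \left(-168\right) = - \frac{48552}{1369}$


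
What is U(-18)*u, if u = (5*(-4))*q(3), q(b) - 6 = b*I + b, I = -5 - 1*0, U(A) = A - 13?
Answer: -3720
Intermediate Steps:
U(A) = -13 + A
I = -5 (I = -5 + 0 = -5)
q(b) = 6 - 4*b (q(b) = 6 + (b*(-5) + b) = 6 + (-5*b + b) = 6 - 4*b)
u = 120 (u = (5*(-4))*(6 - 4*3) = -20*(6 - 12) = -20*(-6) = 120)
U(-18)*u = (-13 - 18)*120 = -31*120 = -3720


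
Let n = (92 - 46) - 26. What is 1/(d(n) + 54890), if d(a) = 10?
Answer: 1/54900 ≈ 1.8215e-5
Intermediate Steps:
n = 20 (n = 46 - 26 = 20)
1/(d(n) + 54890) = 1/(10 + 54890) = 1/54900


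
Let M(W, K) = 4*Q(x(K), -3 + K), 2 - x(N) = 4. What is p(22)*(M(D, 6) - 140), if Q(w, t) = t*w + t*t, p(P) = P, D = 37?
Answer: -2816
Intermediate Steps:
x(N) = -2 (x(N) = 2 - 1*4 = 2 - 4 = -2)
Q(w, t) = t**2 + t*w (Q(w, t) = t*w + t**2 = t**2 + t*w)
M(W, K) = 4*(-5 + K)*(-3 + K) (M(W, K) = 4*((-3 + K)*((-3 + K) - 2)) = 4*((-3 + K)*(-5 + K)) = 4*((-5 + K)*(-3 + K)) = 4*(-5 + K)*(-3 + K))
p(22)*(M(D, 6) - 140) = 22*(4*(-5 + 6)*(-3 + 6) - 140) = 22*(4*1*3 - 140) = 22*(12 - 140) = 22*(-128) = -2816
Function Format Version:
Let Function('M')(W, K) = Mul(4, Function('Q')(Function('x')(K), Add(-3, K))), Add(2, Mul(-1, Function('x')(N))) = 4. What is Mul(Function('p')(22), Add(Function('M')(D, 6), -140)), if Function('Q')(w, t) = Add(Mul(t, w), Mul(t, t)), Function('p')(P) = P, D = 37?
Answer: -2816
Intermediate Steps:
Function('x')(N) = -2 (Function('x')(N) = Add(2, Mul(-1, 4)) = Add(2, -4) = -2)
Function('Q')(w, t) = Add(Pow(t, 2), Mul(t, w)) (Function('Q')(w, t) = Add(Mul(t, w), Pow(t, 2)) = Add(Pow(t, 2), Mul(t, w)))
Function('M')(W, K) = Mul(4, Add(-5, K), Add(-3, K)) (Function('M')(W, K) = Mul(4, Mul(Add(-3, K), Add(Add(-3, K), -2))) = Mul(4, Mul(Add(-3, K), Add(-5, K))) = Mul(4, Mul(Add(-5, K), Add(-3, K))) = Mul(4, Add(-5, K), Add(-3, K)))
Mul(Function('p')(22), Add(Function('M')(D, 6), -140)) = Mul(22, Add(Mul(4, Add(-5, 6), Add(-3, 6)), -140)) = Mul(22, Add(Mul(4, 1, 3), -140)) = Mul(22, Add(12, -140)) = Mul(22, -128) = -2816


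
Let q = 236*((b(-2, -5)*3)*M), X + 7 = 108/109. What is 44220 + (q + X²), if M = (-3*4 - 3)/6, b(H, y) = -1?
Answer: 546836215/11881 ≈ 46026.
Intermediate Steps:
M = -5/2 (M = (-12 - 3)*(⅙) = -15*⅙ = -5/2 ≈ -2.5000)
X = -655/109 (X = -7 + 108/109 = -655/109 ≈ -6.0092)
q = 1770 (q = 236*(-1*3*(-5/2)) = 236*(-3*(-5/2)) = 236*(15/2) = 1770)
44220 + (q + X²) = 44220 + (1770 + (-655/109)²) = 44220 + (1770 + 429025/11881) = 44220 + 21458395/11881 = 546836215/11881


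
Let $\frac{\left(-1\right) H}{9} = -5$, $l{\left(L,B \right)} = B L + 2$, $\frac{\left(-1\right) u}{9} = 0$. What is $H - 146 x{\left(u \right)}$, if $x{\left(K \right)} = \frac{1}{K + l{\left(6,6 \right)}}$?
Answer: $\frac{782}{19} \approx 41.158$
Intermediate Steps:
$u = 0$ ($u = \left(-9\right) 0 = 0$)
$l{\left(L,B \right)} = 2 + B L$
$H = 45$ ($H = \left(-9\right) \left(-5\right) = 45$)
$x{\left(K \right)} = \frac{1}{38 + K}$ ($x{\left(K \right)} = \frac{1}{K + \left(2 + 6 \cdot 6\right)} = \frac{1}{K + \left(2 + 36\right)} = \frac{1}{K + 38} = \frac{1}{38 + K}$)
$H - 146 x{\left(u \right)} = 45 - \frac{146}{38 + 0} = 45 - \frac{146}{38} = 45 - \frac{73}{19} = \frac{782}{19}$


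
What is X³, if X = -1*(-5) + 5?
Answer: 1000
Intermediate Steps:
X = 10 (X = 5 + 5 = 10)
X³ = 10³ = 1000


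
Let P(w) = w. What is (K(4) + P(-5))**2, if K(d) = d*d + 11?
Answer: 484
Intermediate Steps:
K(d) = 11 + d**2 (K(d) = d**2 + 11 = 11 + d**2)
(K(4) + P(-5))**2 = ((11 + 4**2) - 5)**2 = ((11 + 16) - 5)**2 = (27 - 5)**2 = 22**2 = 484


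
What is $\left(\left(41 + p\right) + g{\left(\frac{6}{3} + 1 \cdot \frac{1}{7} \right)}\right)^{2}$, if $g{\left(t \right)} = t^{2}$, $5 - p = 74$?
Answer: $\frac{1315609}{2401} \approx 547.94$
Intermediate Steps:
$p = -69$ ($p = 5 - 74 = -69$)
$\left(\left(41 + p\right) + g{\left(\frac{6}{3} + 1 \cdot \frac{1}{7} \right)}\right)^{2} = \left(\left(41 - 69\right) + \left(\frac{6}{3} + 1 \cdot \frac{1}{7}\right)^{2}\right)^{2} = \left(-28 + \left(6 \cdot \frac{1}{3} + 1 \cdot \frac{1}{7}\right)^{2}\right)^{2} = \left(-28 + \left(2 + \frac{1}{7}\right)^{2}\right)^{2} = \left(-28 + \left(\frac{15}{7}\right)^{2}\right)^{2} = \left(-28 + \frac{225}{49}\right)^{2} = \left(- \frac{1147}{49}\right)^{2} = \frac{1315609}{2401}$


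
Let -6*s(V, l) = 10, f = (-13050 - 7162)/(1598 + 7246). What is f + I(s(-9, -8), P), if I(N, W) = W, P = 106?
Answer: 229313/2211 ≈ 103.71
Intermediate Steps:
f = -5053/2211 (f = -20212/8844 = -20212*1/8844 = -5053/2211 ≈ -2.2854)
s(V, l) = -5/3 (s(V, l) = -⅙*10 = -5/3)
f + I(s(-9, -8), P) = -5053/2211 + 106 = 229313/2211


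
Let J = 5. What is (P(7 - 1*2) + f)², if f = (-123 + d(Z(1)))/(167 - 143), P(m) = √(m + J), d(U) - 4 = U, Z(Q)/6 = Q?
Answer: 18529/576 - 113*√10/12 ≈ 2.3903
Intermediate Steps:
Z(Q) = 6*Q
d(U) = 4 + U
P(m) = √(5 + m) (P(m) = √(m + 5) = √(5 + m))
f = -113/24 (f = (-123 + (4 + 6*1))/(167 - 143) = (-123 + (4 + 6))/24 = (-123 + 10)*(1/24) = -113*1/24 = -113/24 ≈ -4.7083)
(P(7 - 1*2) + f)² = (√(5 + (7 - 1*2)) - 113/24)² = (√(5 + (7 - 2)) - 113/24)² = (√(5 + 5) - 113/24)² = (√10 - 113/24)² = (-113/24 + √10)²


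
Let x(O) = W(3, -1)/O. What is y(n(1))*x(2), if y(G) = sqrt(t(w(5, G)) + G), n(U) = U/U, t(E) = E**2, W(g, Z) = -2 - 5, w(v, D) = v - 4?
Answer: -7*sqrt(2)/2 ≈ -4.9497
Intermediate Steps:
w(v, D) = -4 + v
W(g, Z) = -7
x(O) = -7/O
n(U) = 1
y(G) = sqrt(1 + G) (y(G) = sqrt((-4 + 5)**2 + G) = sqrt(1**2 + G) = sqrt(1 + G))
y(n(1))*x(2) = sqrt(1 + 1)*(-7/2) = sqrt(2)*(-7*1/2) = sqrt(2)*(-7/2) = -7*sqrt(2)/2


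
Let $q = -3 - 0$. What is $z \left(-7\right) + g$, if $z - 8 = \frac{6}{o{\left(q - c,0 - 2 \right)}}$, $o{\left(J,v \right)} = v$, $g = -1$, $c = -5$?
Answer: $-36$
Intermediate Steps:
$q = -3$ ($q = -3 + 0 = -3$)
$z = 5$ ($z = 8 + \frac{6}{0 - 2} = 8 + \frac{6}{-2} = 8 + 6 \left(- \frac{1}{2}\right) = 8 - 3 = 5$)
$z \left(-7\right) + g = 5 \left(-7\right) - 1 = -35 - 1 = -36$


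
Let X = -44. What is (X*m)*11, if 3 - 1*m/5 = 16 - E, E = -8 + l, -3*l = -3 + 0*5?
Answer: 48400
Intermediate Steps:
l = 1 (l = -(-3 + 0*5)/3 = -(-3 + 0)/3 = -⅓*(-3) = 1)
E = -7 (E = -8 + 1 = -7)
m = -100 (m = 15 - 5*(16 - 1*(-7)) = 15 - 5*(16 + 7) = 15 - 5*23 = 15 - 115 = -100)
(X*m)*11 = -44*(-100)*11 = 4400*11 = 48400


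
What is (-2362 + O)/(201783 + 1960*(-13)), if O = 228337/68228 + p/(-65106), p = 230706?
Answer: -582944540059/43508173520828 ≈ -0.013398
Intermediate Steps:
O = -48583347/246780676 (O = 228337/68228 + 230706/(-65106) = 228337*(1/68228) + 230706*(-1/65106) = 228337/68228 - 12817/3617 = -48583347/246780676 ≈ -0.19687)
(-2362 + O)/(201783 + 1960*(-13)) = (-2362 - 48583347/246780676)/(201783 + 1960*(-13)) = -582944540059/(246780676*(201783 - 25480)) = -582944540059/246780676/176303 = -582944540059/246780676*1/176303 = -582944540059/43508173520828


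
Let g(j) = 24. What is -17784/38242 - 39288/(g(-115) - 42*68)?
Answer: 30251821/2256278 ≈ 13.408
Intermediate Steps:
-17784/38242 - 39288/(g(-115) - 42*68) = -17784/38242 - 39288/(24 - 42*68) = -17784*1/38242 - 39288/(24 - 1*2856) = -8892/19121 - 39288/(24 - 2856) = -8892/19121 - 39288/(-2832) = -8892/19121 - 39288*(-1/2832) = -8892/19121 + 1637/118 = 30251821/2256278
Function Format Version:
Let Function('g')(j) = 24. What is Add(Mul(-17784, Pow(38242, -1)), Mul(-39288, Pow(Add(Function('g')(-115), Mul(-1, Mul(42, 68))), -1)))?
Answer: Rational(30251821, 2256278) ≈ 13.408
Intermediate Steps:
Add(Mul(-17784, Pow(38242, -1)), Mul(-39288, Pow(Add(Function('g')(-115), Mul(-1, Mul(42, 68))), -1))) = Add(Mul(-17784, Pow(38242, -1)), Mul(-39288, Pow(Add(24, Mul(-1, Mul(42, 68))), -1))) = Add(Mul(-17784, Rational(1, 38242)), Mul(-39288, Pow(Add(24, Mul(-1, 2856)), -1))) = Add(Rational(-8892, 19121), Mul(-39288, Pow(Add(24, -2856), -1))) = Add(Rational(-8892, 19121), Mul(-39288, Pow(-2832, -1))) = Add(Rational(-8892, 19121), Mul(-39288, Rational(-1, 2832))) = Add(Rational(-8892, 19121), Rational(1637, 118)) = Rational(30251821, 2256278)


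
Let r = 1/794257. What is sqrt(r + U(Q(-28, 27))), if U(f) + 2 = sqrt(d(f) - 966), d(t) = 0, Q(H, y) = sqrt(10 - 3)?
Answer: sqrt(-1261687569841 + 630844182049*I*sqrt(966))/794257 ≈ 3.8174 + 4.0709*I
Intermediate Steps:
Q(H, y) = sqrt(7)
r = 1/794257 ≈ 1.2590e-6
U(f) = -2 + I*sqrt(966) (U(f) = -2 + sqrt(0 - 966) = -2 + sqrt(-966) = -2 + I*sqrt(966))
sqrt(r + U(Q(-28, 27))) = sqrt(1/794257 + (-2 + I*sqrt(966))) = sqrt(-1588513/794257 + I*sqrt(966))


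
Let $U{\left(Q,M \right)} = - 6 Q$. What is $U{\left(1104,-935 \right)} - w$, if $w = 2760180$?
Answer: $-2766804$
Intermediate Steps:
$U{\left(1104,-935 \right)} - w = \left(-6\right) 1104 - 2760180 = -6624 - 2760180 = -2766804$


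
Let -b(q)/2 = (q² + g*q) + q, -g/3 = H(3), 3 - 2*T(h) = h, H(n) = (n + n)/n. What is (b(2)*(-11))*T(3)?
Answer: 0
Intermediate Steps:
H(n) = 2 (H(n) = (2*n)/n = 2)
T(h) = 3/2 - h/2
g = -6 (g = -3*2 = -6)
b(q) = -2*q² + 10*q (b(q) = -2*((q² - 6*q) + q) = -2*(q² - 5*q) = -2*q² + 10*q)
(b(2)*(-11))*T(3) = ((2*2*(5 - 1*2))*(-11))*(3/2 - ½*3) = ((2*2*(5 - 2))*(-11))*(3/2 - 3/2) = ((2*2*3)*(-11))*0 = (12*(-11))*0 = -132*0 = 0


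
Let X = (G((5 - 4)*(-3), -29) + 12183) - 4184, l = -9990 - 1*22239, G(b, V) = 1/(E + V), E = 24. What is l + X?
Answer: -121151/5 ≈ -24230.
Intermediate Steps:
G(b, V) = 1/(24 + V)
l = -32229 (l = -9990 - 22239 = -32229)
X = 39994/5 (X = (1/(24 - 29) + 12183) - 4184 = (1/(-5) + 12183) - 4184 = (-⅕ + 12183) - 4184 = 60914/5 - 4184 = 39994/5 ≈ 7998.8)
l + X = -32229 + 39994/5 = -121151/5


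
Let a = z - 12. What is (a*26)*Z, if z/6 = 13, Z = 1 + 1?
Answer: 3432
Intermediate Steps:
Z = 2
z = 78 (z = 6*13 = 78)
a = 66 (a = 78 - 12 = 66)
(a*26)*Z = (66*26)*2 = 1716*2 = 3432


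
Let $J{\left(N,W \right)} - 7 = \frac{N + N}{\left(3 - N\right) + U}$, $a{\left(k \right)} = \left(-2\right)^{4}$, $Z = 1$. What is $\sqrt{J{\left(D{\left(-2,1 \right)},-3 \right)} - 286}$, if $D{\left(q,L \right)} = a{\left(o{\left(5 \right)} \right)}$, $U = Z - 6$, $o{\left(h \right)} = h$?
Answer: $\frac{19 i \sqrt{7}}{3} \approx 16.756 i$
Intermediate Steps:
$a{\left(k \right)} = 16$
$U = -5$ ($U = 1 - 6 = -5$)
$D{\left(q,L \right)} = 16$
$J{\left(N,W \right)} = 7 + \frac{2 N}{-2 - N}$ ($J{\left(N,W \right)} = 7 + \frac{N + N}{\left(3 - N\right) - 5} = 7 + \frac{2 N}{-2 - N}$)
$\sqrt{J{\left(D{\left(-2,1 \right)},-3 \right)} - 286} = \sqrt{\frac{14 + 5 \cdot 16}{2 + 16} - 286} = \sqrt{\frac{14 + 80}{18} - 286} = \sqrt{\frac{1}{18} \cdot 94 - 286} = \sqrt{\frac{47}{9} - 286} = \sqrt{- \frac{2527}{9}} = \frac{19 i \sqrt{7}}{3}$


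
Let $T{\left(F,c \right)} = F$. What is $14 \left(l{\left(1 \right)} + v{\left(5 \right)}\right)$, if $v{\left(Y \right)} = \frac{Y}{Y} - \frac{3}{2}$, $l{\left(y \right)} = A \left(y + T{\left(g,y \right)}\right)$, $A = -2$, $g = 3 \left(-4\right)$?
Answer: $301$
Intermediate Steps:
$g = -12$
$l{\left(y \right)} = 24 - 2 y$ ($l{\left(y \right)} = - 2 \left(y - 12\right) = - 2 \left(-12 + y\right) = 24 - 2 y$)
$v{\left(Y \right)} = - \frac{1}{2}$ ($v{\left(Y \right)} = 1 - \frac{3}{2} = - \frac{1}{2}$)
$14 \left(l{\left(1 \right)} + v{\left(5 \right)}\right) = 14 \left(\left(24 - 2\right) - \frac{1}{2}\right) = 14 \left(22 - \frac{1}{2}\right) = 14 \cdot \frac{43}{2} = 301$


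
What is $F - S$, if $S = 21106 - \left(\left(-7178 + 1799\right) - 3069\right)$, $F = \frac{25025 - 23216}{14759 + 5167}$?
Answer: $- \frac{21810785}{738} \approx -29554.0$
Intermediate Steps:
$F = \frac{67}{738}$ ($F = \frac{1809}{19926} = 1809 \cdot \frac{1}{19926} = \frac{67}{738} \approx 0.090786$)
$S = 29554$ ($S = 21106 - \left(-5379 - 3069\right) = 21106 - -8448 = 21106 + 8448 = 29554$)
$F - S = \frac{67}{738} - 29554 = - \frac{21810785}{738}$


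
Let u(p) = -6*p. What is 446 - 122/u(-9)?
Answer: 11981/27 ≈ 443.74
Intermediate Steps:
446 - 122/u(-9) = 446 - 122/((-6*(-9))) = 446 - 122/54 = 446 - 1*61/27 = 446 - 61/27 = 11981/27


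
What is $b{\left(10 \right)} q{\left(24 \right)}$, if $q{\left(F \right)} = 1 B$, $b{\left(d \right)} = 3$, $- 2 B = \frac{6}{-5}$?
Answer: $\frac{9}{5} \approx 1.8$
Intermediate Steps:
$B = \frac{3}{5}$ ($B = - \frac{6 \frac{1}{-5}}{2} = - \frac{6 \left(- \frac{1}{5}\right)}{2} = \left(- \frac{1}{2}\right) \left(- \frac{6}{5}\right) = \frac{3}{5} \approx 0.6$)
$q{\left(F \right)} = \frac{3}{5}$ ($q{\left(F \right)} = 1 \cdot \frac{3}{5} = \frac{3}{5}$)
$b{\left(10 \right)} q{\left(24 \right)} = 3 \cdot \frac{3}{5} = \frac{9}{5}$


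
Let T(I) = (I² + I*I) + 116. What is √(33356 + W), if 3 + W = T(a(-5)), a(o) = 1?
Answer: 3*√3719 ≈ 182.95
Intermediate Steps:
T(I) = 116 + 2*I² (T(I) = (I² + I²) + 116 = 2*I² + 116 = 116 + 2*I²)
W = 115 (W = -3 + (116 + 2*1²) = -3 + (116 + 2*1) = -3 + (116 + 2) = -3 + 118 = 115)
√(33356 + W) = √(33356 + 115) = √33471 = 3*√3719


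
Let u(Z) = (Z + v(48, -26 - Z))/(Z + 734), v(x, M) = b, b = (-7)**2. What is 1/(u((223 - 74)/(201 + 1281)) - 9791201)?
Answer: -1087937/10652209769570 ≈ -1.0213e-7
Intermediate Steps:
b = 49
v(x, M) = 49
u(Z) = (49 + Z)/(734 + Z) (u(Z) = (Z + 49)/(Z + 734) = (49 + Z)/(734 + Z))
1/(u((223 - 74)/(201 + 1281)) - 9791201) = 1/((49 + (223 - 74)/(201 + 1281))/(734 + (223 - 74)/(201 + 1281)) - 9791201) = 1/((49 + 149/1482)/(734 + 149/1482) - 9791201) = 1/((72767/1482)/(1087937/1482) - 9791201) = 1/((1482/1087937)*(72767/1482) - 9791201) = 1/(72767/1087937 - 9791201) = 1/(-10652209769570/1087937) = -1087937/10652209769570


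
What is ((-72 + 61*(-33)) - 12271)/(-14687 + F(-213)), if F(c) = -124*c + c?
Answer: -3589/2878 ≈ -1.2470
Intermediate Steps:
F(c) = -123*c
((-72 + 61*(-33)) - 12271)/(-14687 + F(-213)) = ((-72 + 61*(-33)) - 12271)/(-14687 - 123*(-213)) = ((-72 - 2013) - 12271)/(-14687 + 26199) = (-2085 - 12271)/11512 = -14356*1/11512 = -3589/2878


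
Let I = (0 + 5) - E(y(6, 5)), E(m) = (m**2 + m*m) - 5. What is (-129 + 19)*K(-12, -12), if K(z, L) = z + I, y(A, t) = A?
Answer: 8140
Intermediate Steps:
E(m) = -5 + 2*m**2 (E(m) = (m**2 + m**2) - 5 = 2*m**2 - 5 = -5 + 2*m**2)
I = -62 (I = (0 + 5) - (-5 + 2*6**2) = 5 - (-5 + 2*36) = 5 - (-5 + 72) = 5 - 1*67 = 5 - 67 = -62)
K(z, L) = -62 + z (K(z, L) = z - 62 = -62 + z)
(-129 + 19)*K(-12, -12) = (-129 + 19)*(-62 - 12) = -110*(-74) = 8140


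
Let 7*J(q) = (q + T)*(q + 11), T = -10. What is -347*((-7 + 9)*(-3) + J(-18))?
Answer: -7634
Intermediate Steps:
J(q) = (-10 + q)*(11 + q)/7 (J(q) = ((q - 10)*(q + 11))/7 = ((-10 + q)*(11 + q))/7 = (-10 + q)*(11 + q)/7)
-347*((-7 + 9)*(-3) + J(-18)) = -347*((-7 + 9)*(-3) + (-110/7 + (⅐)*(-18) + (⅐)*(-18)²)) = -347*(2*(-3) + (-110/7 - 18/7 + (⅐)*324)) = -347*(-6 + (-110/7 - 18/7 + 324/7)) = -347*(-6 + 28) = -347*22 = -7634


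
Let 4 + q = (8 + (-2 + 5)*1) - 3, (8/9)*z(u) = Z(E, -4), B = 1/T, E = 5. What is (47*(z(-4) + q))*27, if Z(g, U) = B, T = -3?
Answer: 36801/8 ≈ 4600.1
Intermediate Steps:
B = -1/3 (B = 1/(-3) = -1/3 ≈ -0.33333)
Z(g, U) = -1/3
z(u) = -3/8 (z(u) = (9/8)*(-1/3) = -3/8)
q = 4 (q = -4 + ((8 + (-2 + 5)*1) - 3) = -4 + ((8 + 3*1) - 3) = -4 + ((8 + 3) - 3) = -4 + (11 - 3) = -4 + 8 = 4)
(47*(z(-4) + q))*27 = (47*(-3/8 + 4))*27 = (47*(29/8))*27 = (1363/8)*27 = 36801/8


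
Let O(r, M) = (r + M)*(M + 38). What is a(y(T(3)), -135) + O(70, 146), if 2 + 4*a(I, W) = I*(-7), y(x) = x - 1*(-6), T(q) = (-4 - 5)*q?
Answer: 159121/4 ≈ 39780.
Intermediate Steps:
T(q) = -9*q
y(x) = 6 + x (y(x) = x + 6 = 6 + x)
a(I, W) = -1/2 - 7*I/4 (a(I, W) = -1/2 + (I*(-7))/4 = -1/2 + (-7*I)/4 = -1/2 - 7*I/4)
O(r, M) = (38 + M)*(M + r) (O(r, M) = (M + r)*(38 + M) = (38 + M)*(M + r))
a(y(T(3)), -135) + O(70, 146) = (-1/2 - 7*(6 - 9*3)/4) + (146**2 + 38*146 + 38*70 + 146*70) = (-1/2 - 7*(6 - 27)/4) + (21316 + 5548 + 2660 + 10220) = (-1/2 - 7/4*(-21)) + 39744 = (-1/2 + 147/4) + 39744 = 145/4 + 39744 = 159121/4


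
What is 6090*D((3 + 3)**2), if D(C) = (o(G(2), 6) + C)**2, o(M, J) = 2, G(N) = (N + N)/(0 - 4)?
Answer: 8793960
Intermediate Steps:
G(N) = -N/2 (G(N) = (2*N)/(-4) = (2*N)*(-1/4) = -N/2)
D(C) = (2 + C)**2
6090*D((3 + 3)**2) = 6090*(2 + (3 + 3)**2)**2 = 6090*(2 + 6**2)**2 = 6090*(2 + 36)**2 = 6090*38**2 = 6090*1444 = 8793960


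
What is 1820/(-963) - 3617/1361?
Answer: -5960191/1310643 ≈ -4.5475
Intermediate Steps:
1820/(-963) - 3617/1361 = 1820*(-1/963) - 3617*1/1361 = -1820/963 - 3617/1361 = -5960191/1310643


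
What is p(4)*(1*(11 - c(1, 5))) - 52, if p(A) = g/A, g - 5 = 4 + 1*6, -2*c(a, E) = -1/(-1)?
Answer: -71/8 ≈ -8.8750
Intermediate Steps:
c(a, E) = -½ (c(a, E) = -(-1)/(2*(-1)) = -(-1)*(-1)/2 = -½*1 = -½)
g = 15 (g = 5 + (4 + 1*6) = 5 + (4 + 6) = 5 + 10 = 15)
p(A) = 15/A
p(4)*(1*(11 - c(1, 5))) - 52 = (15/4)*(1*(11 - 1*(-½))) - 52 = (15*(¼))*(1*(11 + ½)) - 52 = 15*(1*(23/2))/4 - 52 = (15/4)*(23/2) - 52 = 345/8 - 52 = -71/8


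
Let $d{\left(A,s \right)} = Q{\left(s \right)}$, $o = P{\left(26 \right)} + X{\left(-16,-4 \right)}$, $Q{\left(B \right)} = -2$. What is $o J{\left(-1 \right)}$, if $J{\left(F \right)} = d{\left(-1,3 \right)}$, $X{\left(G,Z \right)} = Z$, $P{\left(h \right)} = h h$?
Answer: $-1344$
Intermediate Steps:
$P{\left(h \right)} = h^{2}$
$o = 672$ ($o = 26^{2} - 4 = 676 - 4 = 672$)
$d{\left(A,s \right)} = -2$
$J{\left(F \right)} = -2$
$o J{\left(-1 \right)} = 672 \left(-2\right) = -1344$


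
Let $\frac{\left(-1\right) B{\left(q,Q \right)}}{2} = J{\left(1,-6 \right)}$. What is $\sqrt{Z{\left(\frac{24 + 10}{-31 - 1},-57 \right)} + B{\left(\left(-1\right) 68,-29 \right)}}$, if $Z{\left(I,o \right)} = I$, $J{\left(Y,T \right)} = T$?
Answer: $\frac{5 \sqrt{7}}{4} \approx 3.3072$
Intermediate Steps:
$B{\left(q,Q \right)} = 12$ ($B{\left(q,Q \right)} = \left(-2\right) \left(-6\right) = 12$)
$\sqrt{Z{\left(\frac{24 + 10}{-31 - 1},-57 \right)} + B{\left(\left(-1\right) 68,-29 \right)}} = \sqrt{\frac{24 + 10}{-31 - 1} + 12} = \sqrt{\frac{34}{-32} + 12} = \sqrt{34 \left(- \frac{1}{32}\right) + 12} = \sqrt{- \frac{17}{16} + 12} = \sqrt{\frac{175}{16}} = \frac{5 \sqrt{7}}{4}$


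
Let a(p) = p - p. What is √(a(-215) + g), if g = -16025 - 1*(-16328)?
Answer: √303 ≈ 17.407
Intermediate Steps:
a(p) = 0
g = 303 (g = -16025 + 16328 = 303)
√(a(-215) + g) = √(0 + 303) = √303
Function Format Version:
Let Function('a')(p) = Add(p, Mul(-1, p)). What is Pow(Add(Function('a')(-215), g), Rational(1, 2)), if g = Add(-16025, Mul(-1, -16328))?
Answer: Pow(303, Rational(1, 2)) ≈ 17.407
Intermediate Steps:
Function('a')(p) = 0
g = 303 (g = Add(-16025, 16328) = 303)
Pow(Add(Function('a')(-215), g), Rational(1, 2)) = Pow(Add(0, 303), Rational(1, 2)) = Pow(303, Rational(1, 2))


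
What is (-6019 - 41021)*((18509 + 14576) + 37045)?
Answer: -3298915200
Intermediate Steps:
(-6019 - 41021)*((18509 + 14576) + 37045) = -47040*(33085 + 37045) = -47040*70130 = -3298915200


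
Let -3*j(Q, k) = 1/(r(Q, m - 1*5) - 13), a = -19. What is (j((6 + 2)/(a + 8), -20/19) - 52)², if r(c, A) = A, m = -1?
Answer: 8779369/3249 ≈ 2702.2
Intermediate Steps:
j(Q, k) = 1/57 (j(Q, k) = -1/(3*((-1 - 1*5) - 13)) = -1/(3*((-1 - 5) - 13)) = -1/(3*(-6 - 13)) = -⅓/(-19) = -⅓*(-1/19) = 1/57)
(j((6 + 2)/(a + 8), -20/19) - 52)² = (1/57 - 52)² = (-2963/57)² = 8779369/3249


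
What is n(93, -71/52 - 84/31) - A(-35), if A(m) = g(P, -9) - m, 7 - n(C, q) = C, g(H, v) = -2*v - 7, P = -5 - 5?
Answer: -132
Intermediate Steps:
P = -10
g(H, v) = -7 - 2*v
n(C, q) = 7 - C
A(m) = 11 - m (A(m) = (-7 - 2*(-9)) - m = (-7 + 18) - m = 11 - m)
n(93, -71/52 - 84/31) - A(-35) = (7 - 1*93) - (11 - 1*(-35)) = (7 - 93) - (11 + 35) = -86 - 1*46 = -86 - 46 = -132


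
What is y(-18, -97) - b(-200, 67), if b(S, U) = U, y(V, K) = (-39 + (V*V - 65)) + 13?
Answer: 166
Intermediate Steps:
y(V, K) = -91 + V² (y(V, K) = (-39 + (V² - 65)) + 13 = (-39 + (-65 + V²)) + 13 = (-104 + V²) + 13 = -91 + V²)
y(-18, -97) - b(-200, 67) = (-91 + (-18)²) - 1*67 = (-91 + 324) - 67 = 233 - 67 = 166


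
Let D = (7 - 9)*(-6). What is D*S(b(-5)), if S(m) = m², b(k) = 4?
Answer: 192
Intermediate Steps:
D = 12 (D = -2*(-6) = 12)
D*S(b(-5)) = 12*4² = 12*16 = 192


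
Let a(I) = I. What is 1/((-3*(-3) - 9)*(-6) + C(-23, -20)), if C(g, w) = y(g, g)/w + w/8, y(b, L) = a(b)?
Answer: -20/27 ≈ -0.74074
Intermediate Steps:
y(b, L) = b
C(g, w) = w/8 + g/w (C(g, w) = g/w + w/8 = w/8 + g/w)
1/((-3*(-3) - 9)*(-6) + C(-23, -20)) = 1/((-3*(-3) - 9)*(-6) + ((⅛)*(-20) - 23/(-20))) = 1/((9 - 9)*(-6) + (-5/2 - 23*(-1/20))) = 1/(0*(-6) + (-5/2 + 23/20)) = 1/(0 - 27/20) = 1/(-27/20) = -20/27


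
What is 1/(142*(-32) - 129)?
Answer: -1/4673 ≈ -0.00021400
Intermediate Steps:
1/(142*(-32) - 129) = 1/(-4544 - 129) = 1/(-4673) = -1/4673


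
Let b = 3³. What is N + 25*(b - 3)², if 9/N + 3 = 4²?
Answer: 187209/13 ≈ 14401.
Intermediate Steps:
N = 9/13 (N = 9/(-3 + 4²) = 9/(-3 + 16) = 9/13 ≈ 0.69231)
b = 27
N + 25*(b - 3)² = 9/13 + 25*(27 - 3)² = 9/13 + 25*24² = 9/13 + 25*576 = 9/13 + 14400 = 187209/13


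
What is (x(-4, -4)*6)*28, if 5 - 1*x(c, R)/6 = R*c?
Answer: -11088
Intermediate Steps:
x(c, R) = 30 - 6*R*c
(x(-4, -4)*6)*28 = ((30 - 6*(-4)*(-4))*6)*28 = ((30 - 96)*6)*28 = -66*6*28 = -396*28 = -11088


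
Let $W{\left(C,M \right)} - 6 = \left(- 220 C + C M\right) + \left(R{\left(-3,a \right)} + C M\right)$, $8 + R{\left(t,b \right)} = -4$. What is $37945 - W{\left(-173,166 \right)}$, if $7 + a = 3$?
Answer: $57327$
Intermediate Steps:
$a = -4$ ($a = -7 + 3 = -4$)
$R{\left(t,b \right)} = -12$ ($R{\left(t,b \right)} = -8 - 4 = -12$)
$W{\left(C,M \right)} = -6 - 220 C + 2 C M$ ($W{\left(C,M \right)} = 6 + \left(\left(- 220 C + C M\right) + \left(-12 + C M\right)\right) = 6 - \left(12 + 220 C - 2 C M\right) = -6 - 220 C + 2 C M$)
$37945 - W{\left(-173,166 \right)} = 37945 - \left(-6 - -38060 + 2 \left(-173\right) 166\right) = 37945 - \left(-6 + 38060 - 57436\right) = 37945 - -19382 = 37945 + 19382 = 57327$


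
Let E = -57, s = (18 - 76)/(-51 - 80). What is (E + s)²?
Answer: 54893281/17161 ≈ 3198.7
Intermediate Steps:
s = 58/131 (s = -58/(-131) = -58*(-1/131) = 58/131 ≈ 0.44275)
(E + s)² = (-57 + 58/131)² = (-7409/131)² = 54893281/17161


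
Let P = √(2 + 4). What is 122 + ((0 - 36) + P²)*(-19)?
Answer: 692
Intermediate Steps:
P = √6 ≈ 2.4495
122 + ((0 - 36) + P²)*(-19) = 122 + ((0 - 36) + (√6)²)*(-19) = 122 + (-36 + 6)*(-19) = 122 - 30*(-19) = 122 + 570 = 692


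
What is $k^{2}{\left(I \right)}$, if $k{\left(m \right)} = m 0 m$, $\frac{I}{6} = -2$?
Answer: $0$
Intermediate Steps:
$I = -12$ ($I = 6 \left(-2\right) = -12$)
$k{\left(m \right)} = 0$ ($k{\left(m \right)} = 0 m = 0$)
$k^{2}{\left(I \right)} = 0^{2} = 0$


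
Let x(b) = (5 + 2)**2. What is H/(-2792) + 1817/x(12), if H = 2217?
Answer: 4964431/136808 ≈ 36.288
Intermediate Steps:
x(b) = 49 (x(b) = 7**2 = 49)
H/(-2792) + 1817/x(12) = 2217/(-2792) + 1817/49 = 2217*(-1/2792) + 1817*(1/49) = -2217/2792 + 1817/49 = 4964431/136808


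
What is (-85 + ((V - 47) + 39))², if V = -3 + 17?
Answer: 6241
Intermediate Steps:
V = 14
(-85 + ((V - 47) + 39))² = (-85 + ((14 - 47) + 39))² = (-85 + (-33 + 39))² = (-85 + 6)² = (-79)² = 6241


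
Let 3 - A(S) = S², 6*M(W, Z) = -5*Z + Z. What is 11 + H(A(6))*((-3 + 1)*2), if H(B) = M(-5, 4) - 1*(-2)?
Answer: 41/3 ≈ 13.667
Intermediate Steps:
M(W, Z) = -2*Z/3 (M(W, Z) = (-5*Z + Z)/6 = (-4*Z)/6 = -2*Z/3)
A(S) = 3 - S²
H(B) = -⅔ (H(B) = -⅔*4 - 1*(-2) = -8/3 + 2 = -⅔)
11 + H(A(6))*((-3 + 1)*2) = 11 - 2*(-3 + 1)*2/3 = 11 - (-4)*2/3 = 11 - ⅔*(-4) = 11 + 8/3 = 41/3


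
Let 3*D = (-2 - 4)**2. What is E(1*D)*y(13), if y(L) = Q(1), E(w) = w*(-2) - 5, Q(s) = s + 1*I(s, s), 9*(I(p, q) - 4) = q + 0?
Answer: -1334/9 ≈ -148.22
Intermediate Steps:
I(p, q) = 4 + q/9 (I(p, q) = 4 + (q + 0)/9 = 4 + q/9)
D = 12 (D = (-2 - 4)**2/3 = (1/3)*(-6)**2 = (1/3)*36 = 12)
Q(s) = 4 + 10*s/9 (Q(s) = s + 1*(4 + s/9) = s + (4 + s/9) = 4 + 10*s/9)
E(w) = -5 - 2*w (E(w) = -2*w - 5 = -5 - 2*w)
y(L) = 46/9 (y(L) = 4 + (10/9)*1 = 4 + 10/9 = 46/9)
E(1*D)*y(13) = (-5 - 2*12)*(46/9) = (-5 - 24)*(46/9) = -29*46/9 = -1334/9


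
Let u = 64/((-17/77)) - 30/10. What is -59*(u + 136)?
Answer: 157353/17 ≈ 9256.1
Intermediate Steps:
u = -4979/17 (u = 64/((-17*1/77)) - 30*1/10 = 64/(-17/77) - 3 = 64*(-77/17) - 3 = -4928/17 - 3 = -4979/17 ≈ -292.88)
-59*(u + 136) = -59*(-4979/17 + 136) = -59*(-2667/17) = 157353/17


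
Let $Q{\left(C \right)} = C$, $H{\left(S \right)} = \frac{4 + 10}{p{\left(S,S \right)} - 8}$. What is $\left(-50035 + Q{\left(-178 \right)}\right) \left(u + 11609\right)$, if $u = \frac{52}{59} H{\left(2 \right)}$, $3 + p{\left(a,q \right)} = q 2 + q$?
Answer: $- \frac{171925646451}{295} \approx -5.828 \cdot 10^{8}$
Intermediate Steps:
$p{\left(a,q \right)} = -3 + 3 q$ ($p{\left(a,q \right)} = -3 + \left(q 2 + q\right) = -3 + \left(2 q + q\right) = -3 + 3 q$)
$H{\left(S \right)} = \frac{14}{-11 + 3 S}$ ($H{\left(S \right)} = \frac{4 + 10}{\left(-3 + 3 S\right) - 8} = \frac{14}{-11 + 3 S}$)
$u = - \frac{728}{295}$ ($u = \frac{52}{59} \frac{14}{-11 + 3 \cdot 2} = 52 \cdot \frac{1}{59} \frac{14}{-11 + 6} = \frac{52 \frac{14}{-5}}{59} = \frac{52 \cdot 14 \left(- \frac{1}{5}\right)}{59} = \frac{52}{59} \left(- \frac{14}{5}\right) = - \frac{728}{295} \approx -2.4678$)
$\left(-50035 + Q{\left(-178 \right)}\right) \left(u + 11609\right) = \left(-50035 - 178\right) \left(- \frac{728}{295} + 11609\right) = \left(-50213\right) \frac{3423927}{295} = - \frac{171925646451}{295}$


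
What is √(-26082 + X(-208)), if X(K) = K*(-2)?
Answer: I*√25666 ≈ 160.21*I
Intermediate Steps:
X(K) = -2*K
√(-26082 + X(-208)) = √(-26082 - 2*(-208)) = √(-26082 + 416) = √(-25666) = I*√25666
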